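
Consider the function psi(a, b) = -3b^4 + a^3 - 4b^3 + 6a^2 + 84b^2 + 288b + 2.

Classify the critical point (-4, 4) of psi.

The mixed partial ∂²psi/∂a∂b is 0, so the Hessian at any point is diag(psi_aa, psi_bb) = diag(6(a + 2), 12(-3b^2 - 2b + 14)).
At (-4, 4): H = diag(-12, -504).
Both eigenvalues are negative, so H is negative definite: a local maximum.

local maximum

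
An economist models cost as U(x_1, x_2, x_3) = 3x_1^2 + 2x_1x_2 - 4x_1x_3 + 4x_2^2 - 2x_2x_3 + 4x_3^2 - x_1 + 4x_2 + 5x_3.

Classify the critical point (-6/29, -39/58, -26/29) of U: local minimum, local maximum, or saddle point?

local minimum

The Hessian is constant: H = [[6, 2, -4], [2, 8, -2], [-4, -2, 8]].
Leading principal minors: Δ₁ = 6, Δ₂ = 44, Δ₃ = 232.
All leading minors are positive, so H is positive definite: a local minimum.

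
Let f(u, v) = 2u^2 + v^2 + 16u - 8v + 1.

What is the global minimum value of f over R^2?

-47

f(u,v) separates as P(u) + Q(v) + 1, so its minimum is min P + min Q + 1.
P'(u) = 4u + 16 vanishes at u ∈ {-4}; Q'(v) = 2v - 8 vanishes at v ∈ {4}.
Local minima of P (where P''>0): P(-4)=-32. Local minima of Q: Q(4)=-16.
So the global minimum of f is P(-4) + Q(4) + 1 = -32 − 16 + 1 = -47, attained at (-4, 4).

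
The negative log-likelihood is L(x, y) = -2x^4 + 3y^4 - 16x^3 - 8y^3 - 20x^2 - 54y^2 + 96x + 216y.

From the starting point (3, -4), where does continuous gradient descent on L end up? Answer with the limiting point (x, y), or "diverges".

diverges

L is separable, so gradient descent decouples: x follows -∂L/∂x, y follows -∂L/∂y.
∂L/∂x = -8(x - 1)(x + 3)(x + 4); at x=3 this is -672, so x increases.
∂L/∂y = 12(y - 3)(y - 2)(y + 3); at y=-4 this is -504, so y increases.
The x-coordinate has no critical point in that direction and runs off to infinity.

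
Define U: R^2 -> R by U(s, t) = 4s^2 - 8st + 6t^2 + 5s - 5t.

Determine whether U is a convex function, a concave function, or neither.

convex

U is quadratic, so its Hessian is the constant matrix H = [[8, -8], [-8, 12]].
det(H) = 32, tr(H) = 20.
det(H) > 0 and tr(H) > 0, so H is positive definite everywhere: convex.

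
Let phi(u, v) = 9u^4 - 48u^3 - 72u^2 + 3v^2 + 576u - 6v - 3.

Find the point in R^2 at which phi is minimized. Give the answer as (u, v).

(-2, 1)

phi(u,v) separates as P(u) + Q(v) − 3, so its minimum is min P + min Q − 3.
P'(u) = 36(u - 4)(u - 2)(u + 2) vanishes at u ∈ {-2, 2, 4}; Q'(v) = 6v - 6 vanishes at v ∈ {1}.
Local minima of P (where P''>0): P(-2)=-912, P(4)=384. Local minima of Q: Q(1)=-3.
So the global minimum of phi is P(-2) + Q(1) − 3 = -912 − 3 − 3 = -918, attained at (-2, 1).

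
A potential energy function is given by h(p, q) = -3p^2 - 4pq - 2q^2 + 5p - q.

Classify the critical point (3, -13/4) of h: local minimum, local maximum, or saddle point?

local maximum

The Hessian of h is constant: H = [[-6, -4], [-4, -4]].
det(H) = (-6)·(-4) − (-4)² = 8.
det(H) > 0 and tr(H) = -10 < 0, so H is negative definite and the point is a local maximum.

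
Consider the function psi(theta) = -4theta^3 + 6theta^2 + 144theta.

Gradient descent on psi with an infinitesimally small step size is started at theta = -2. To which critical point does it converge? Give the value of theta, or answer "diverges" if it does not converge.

psi'(theta) = -12(theta - 4)(theta + 3), so psi'(-2) = 72.
Gradient descent moves in the -psi' direction, i.e. theta is decreasing.
The nearest critical point in that direction is theta = -3, where psi'' = 84 > 0 (a local minimum). The iterate converges there.

-3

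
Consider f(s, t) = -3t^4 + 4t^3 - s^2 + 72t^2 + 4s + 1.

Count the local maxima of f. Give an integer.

f separates as a function of s plus a function of t, so ∇f=0 decouples.
∂f/∂s = -2(s - 2) = 0 at s ∈ {2}; ∂f/∂t = -12t(t - 4)(t + 3) = 0 at t ∈ {-3, 0, 4}.
The Hessian is diagonal: diag(f_ss, f_tt). Second derivatives: f_ss(2)=-2; f_tt(-3)=-252, f_tt(0)=144, f_tt(4)=-336.
Local maxima occur where both diagonal entries negative: (2, -3), (2, 4). Count: 2.

2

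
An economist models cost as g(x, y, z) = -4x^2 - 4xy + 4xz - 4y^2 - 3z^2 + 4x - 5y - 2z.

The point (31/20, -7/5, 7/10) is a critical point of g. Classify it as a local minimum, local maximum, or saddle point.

local maximum

The Hessian is constant: H = [[-8, -4, 4], [-4, -8, 0], [4, 0, -6]].
Leading principal minors: Δ₁ = -8, Δ₂ = 48, Δ₃ = -160.
The minors alternate sign starting negative (−, +, −), so H is negative definite: a local maximum.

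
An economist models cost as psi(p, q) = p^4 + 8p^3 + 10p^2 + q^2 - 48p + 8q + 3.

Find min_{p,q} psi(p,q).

-42

psi(p,q) separates as A(p) + B(q) + 3, so its minimum is min A + min B + 3.
A'(p) = 4(p - 1)(p + 3)(p + 4) vanishes at p ∈ {-4, -3, 1}; B'(q) = 2q + 8 vanishes at q ∈ {-4}.
Local minima of A (where A''>0): A(-4)=96, A(1)=-29. Local minima of B: B(-4)=-16.
So the global minimum of psi is A(1) + B(-4) + 3 = -29 − 16 + 3 = -42, attained at (1, -4).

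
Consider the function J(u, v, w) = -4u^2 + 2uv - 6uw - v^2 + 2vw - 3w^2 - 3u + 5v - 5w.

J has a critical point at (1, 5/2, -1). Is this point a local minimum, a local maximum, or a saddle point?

The Hessian is constant: H = [[-8, 2, -6], [2, -2, 2], [-6, 2, -6]].
Leading principal minors: Δ₁ = -8, Δ₂ = 12, Δ₃ = -16.
The minors alternate sign starting negative (−, +, −), so H is negative definite: a local maximum.

local maximum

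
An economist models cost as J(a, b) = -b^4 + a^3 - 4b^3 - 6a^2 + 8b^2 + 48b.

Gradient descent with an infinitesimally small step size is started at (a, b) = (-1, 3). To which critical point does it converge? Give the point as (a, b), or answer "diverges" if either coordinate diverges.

J is separable, so gradient descent decouples: a follows -∂J/∂a, b follows -∂J/∂b.
∂J/∂a = 3a(a - 4); at a=-1 this is 15, so a decreases.
∂J/∂b = -4(b - 2)(b + 2)(b + 3); at b=3 this is -120, so b increases.
The a-coordinate has no critical point in that direction and runs off to infinity.

diverges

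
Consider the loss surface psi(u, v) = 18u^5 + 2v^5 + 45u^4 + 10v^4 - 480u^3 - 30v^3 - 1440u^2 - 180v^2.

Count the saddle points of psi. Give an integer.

psi separates as a function of u plus a function of v, so ∇psi=0 decouples.
∂psi/∂u = 90u(u - 4)(u + 2)(u + 4) = 0 at u ∈ {-4, -2, 0, 4}; ∂psi/∂v = 10v(v - 3)(v + 3)(v + 4) = 0 at v ∈ {-4, -3, 0, 3}.
The Hessian is diagonal: diag(psi_uu, psi_vv). Second derivatives: psi_uu(-4)=-5760, psi_uu(-2)=2160, psi_uu(0)=-2880, psi_uu(4)=17280; psi_vv(-4)=-280, psi_vv(-3)=180, psi_vv(0)=-360, psi_vv(3)=1260.
Saddle points occur where the two diagonal entries have opposite signs: (-4, -3), (-4, 3), (-2, -4), (-2, 0), (0, -3), (0, 3), (4, -4), (4, 0). Count: 8.

8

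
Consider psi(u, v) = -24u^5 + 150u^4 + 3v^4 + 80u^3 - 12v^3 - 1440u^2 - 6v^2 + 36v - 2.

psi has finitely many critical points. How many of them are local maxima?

psi separates as a function of u plus a function of v, so ∇psi=0 decouples.
∂psi/∂u = -120u(u - 4)(u - 3)(u + 2) = 0 at u ∈ {-2, 0, 3, 4}; ∂psi/∂v = 12(v - 3)(v - 1)(v + 1) = 0 at v ∈ {-1, 1, 3}.
The Hessian is diagonal: diag(psi_uu, psi_vv). Second derivatives: psi_uu(-2)=7200, psi_uu(0)=-2880, psi_uu(3)=1800, psi_uu(4)=-2880; psi_vv(-1)=96, psi_vv(1)=-48, psi_vv(3)=96.
Local maxima occur where both diagonal entries negative: (0, 1), (4, 1). Count: 2.

2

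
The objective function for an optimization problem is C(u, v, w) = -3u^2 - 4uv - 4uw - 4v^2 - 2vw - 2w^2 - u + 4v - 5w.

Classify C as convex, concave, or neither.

concave

C is quadratic, so its Hessian is the constant matrix H = [[-6, -4, -4], [-4, -8, -2], [-4, -2, -4]].
Leading principal minors: -6, 32, -40.
Signs alternate −, +, − ⇒ H ≺ 0 ⇒ concave.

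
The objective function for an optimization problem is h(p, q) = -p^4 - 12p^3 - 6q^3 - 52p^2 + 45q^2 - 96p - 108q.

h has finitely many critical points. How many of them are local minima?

1

h separates as a function of p plus a function of q, so ∇h=0 decouples.
∂h/∂p = -4(p + 2)(p + 3)(p + 4) = 0 at p ∈ {-4, -3, -2}; ∂h/∂q = -18(q - 3)(q - 2) = 0 at q ∈ {2, 3}.
The Hessian is diagonal: diag(h_pp, h_qq). Second derivatives: h_pp(-4)=-8, h_pp(-3)=4, h_pp(-2)=-8; h_qq(2)=18, h_qq(3)=-18.
Local minima occur where both diagonal entries positive: (-3, 2). Count: 1.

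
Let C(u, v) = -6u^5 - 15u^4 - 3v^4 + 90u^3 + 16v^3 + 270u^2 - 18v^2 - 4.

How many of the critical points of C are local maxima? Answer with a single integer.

4

C separates as a function of u plus a function of v, so ∇C=0 decouples.
∂C/∂u = -30u(u - 3)(u + 2)(u + 3) = 0 at u ∈ {-3, -2, 0, 3}; ∂C/∂v = -12v(v - 3)(v - 1) = 0 at v ∈ {0, 1, 3}.
The Hessian is diagonal: diag(C_uu, C_vv). Second derivatives: C_uu(-3)=540, C_uu(-2)=-300, C_uu(0)=540, C_uu(3)=-2700; C_vv(0)=-36, C_vv(1)=24, C_vv(3)=-72.
Local maxima occur where both diagonal entries negative: (-2, 0), (-2, 3), (3, 0), (3, 3). Count: 4.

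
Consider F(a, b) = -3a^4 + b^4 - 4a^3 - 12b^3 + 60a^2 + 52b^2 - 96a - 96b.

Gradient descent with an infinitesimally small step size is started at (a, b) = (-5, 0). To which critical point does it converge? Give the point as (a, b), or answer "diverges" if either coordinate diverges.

diverges

F is separable, so gradient descent decouples: a follows -∂F/∂a, b follows -∂F/∂b.
∂F/∂a = -12(a - 2)(a - 1)(a + 4); at a=-5 this is 504, so a decreases.
∂F/∂b = 4(b - 4)(b - 3)(b - 2); at b=0 this is -96, so b increases.
The a-coordinate has no critical point in that direction and runs off to infinity.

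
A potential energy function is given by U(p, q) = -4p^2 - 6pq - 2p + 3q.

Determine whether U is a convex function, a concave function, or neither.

U is quadratic, so its Hessian is the constant matrix H = [[-8, -6], [-6, 0]].
det(H) = -36, tr(H) = -8.
det(H) < 0, so H is indefinite: neither convex nor concave.

neither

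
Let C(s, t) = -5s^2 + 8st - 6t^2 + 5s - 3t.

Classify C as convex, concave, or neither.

C is quadratic, so its Hessian is the constant matrix H = [[-10, 8], [8, -12]].
det(H) = 56, tr(H) = -22.
det(H) > 0 and tr(H) < 0, so H is negative definite everywhere: concave.

concave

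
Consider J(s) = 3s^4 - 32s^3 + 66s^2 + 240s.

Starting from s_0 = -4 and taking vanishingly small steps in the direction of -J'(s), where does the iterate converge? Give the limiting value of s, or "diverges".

J'(s) = 12(s - 5)(s - 4)(s + 1), so J'(-4) = -2592.
Gradient descent moves in the -J' direction, i.e. s is increasing.
The nearest critical point in that direction is s = -1, where J'' = 360 > 0 (a local minimum). The iterate converges there.

-1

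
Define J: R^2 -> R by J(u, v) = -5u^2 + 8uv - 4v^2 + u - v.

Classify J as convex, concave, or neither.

concave

J is quadratic, so its Hessian is the constant matrix H = [[-10, 8], [8, -8]].
det(H) = 16, tr(H) = -18.
det(H) > 0 and tr(H) < 0, so H is negative definite everywhere: concave.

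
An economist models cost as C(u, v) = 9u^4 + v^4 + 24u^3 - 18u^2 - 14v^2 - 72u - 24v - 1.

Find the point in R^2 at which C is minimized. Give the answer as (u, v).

C(u,v) separates as P(u) + Q(v) − 1, so its minimum is min P + min Q − 1.
P'(u) = 36(u - 1)(u + 1)(u + 2) vanishes at u ∈ {-2, -1, 1}; Q'(v) = 4(v - 3)(v + 1)(v + 2) vanishes at v ∈ {-2, -1, 3}.
Local minima of P (where P''>0): P(-2)=24, P(1)=-57. Local minima of Q: Q(-2)=8, Q(3)=-117.
So the global minimum of C is P(1) + Q(3) − 1 = -57 − 117 − 1 = -175, attained at (1, 3).

(1, 3)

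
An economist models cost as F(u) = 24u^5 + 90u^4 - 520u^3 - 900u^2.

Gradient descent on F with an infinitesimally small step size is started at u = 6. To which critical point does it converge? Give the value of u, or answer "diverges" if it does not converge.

3

F'(u) = 120u(u - 3)(u + 1)(u + 5), so F'(6) = 166320.
Gradient descent moves in the -F' direction, i.e. u is decreasing.
The nearest critical point in that direction is u = 3, where F'' = 11520 > 0 (a local minimum). The iterate converges there.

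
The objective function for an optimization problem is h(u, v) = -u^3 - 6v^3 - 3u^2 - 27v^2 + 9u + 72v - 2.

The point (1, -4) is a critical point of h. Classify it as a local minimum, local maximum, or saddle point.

The mixed partial ∂²h/∂u∂v is 0, so the Hessian at any point is diag(h_uu, h_vv) = diag(-6(u + 1), -18(2v + 3)).
At (1, -4): H = diag(-12, 90).
The eigenvalues have opposite signs, so H is indefinite: a saddle point.

saddle point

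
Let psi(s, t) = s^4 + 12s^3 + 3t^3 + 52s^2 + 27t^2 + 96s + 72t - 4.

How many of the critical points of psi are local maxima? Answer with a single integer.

psi separates as a function of s plus a function of t, so ∇psi=0 decouples.
∂psi/∂s = 4(s + 2)(s + 3)(s + 4) = 0 at s ∈ {-4, -3, -2}; ∂psi/∂t = 9(t + 2)(t + 4) = 0 at t ∈ {-4, -2}.
The Hessian is diagonal: diag(psi_ss, psi_tt). Second derivatives: psi_ss(-4)=8, psi_ss(-3)=-4, psi_ss(-2)=8; psi_tt(-4)=-18, psi_tt(-2)=18.
Local maxima occur where both diagonal entries negative: (-3, -4). Count: 1.

1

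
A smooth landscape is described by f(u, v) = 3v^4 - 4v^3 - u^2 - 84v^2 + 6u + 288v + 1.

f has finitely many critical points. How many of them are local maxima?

f separates as a function of u plus a function of v, so ∇f=0 decouples.
∂f/∂u = -2(u - 3) = 0 at u ∈ {3}; ∂f/∂v = 12(v - 3)(v - 2)(v + 4) = 0 at v ∈ {-4, 2, 3}.
The Hessian is diagonal: diag(f_uu, f_vv). Second derivatives: f_uu(3)=-2; f_vv(-4)=504, f_vv(2)=-72, f_vv(3)=84.
Local maxima occur where both diagonal entries negative: (3, 2). Count: 1.

1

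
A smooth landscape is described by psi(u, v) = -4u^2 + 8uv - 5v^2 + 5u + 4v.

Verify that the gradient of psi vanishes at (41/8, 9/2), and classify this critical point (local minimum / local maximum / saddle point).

local maximum

∇psi = (-8u + 8v + 5, 8u - 10v + 4); substituting (41/8, 9/2) gives ∇psi = (0, 0), so (41/8, 9/2) is indeed a critical point.
The Hessian of psi is constant: H = [[-8, 8], [8, -10]].
det(H) = (-8)·(-10) − 8² = 16.
det(H) > 0 and tr(H) = -18 < 0, so H is negative definite and the point is a local maximum.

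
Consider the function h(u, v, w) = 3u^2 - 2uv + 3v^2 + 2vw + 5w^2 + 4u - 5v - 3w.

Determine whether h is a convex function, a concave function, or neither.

h is quadratic, so its Hessian is the constant matrix H = [[6, -2, 0], [-2, 6, 2], [0, 2, 10]].
Leading principal minors: 6, 32, 296.
All positive ⇒ H ≻ 0 ⇒ convex.

convex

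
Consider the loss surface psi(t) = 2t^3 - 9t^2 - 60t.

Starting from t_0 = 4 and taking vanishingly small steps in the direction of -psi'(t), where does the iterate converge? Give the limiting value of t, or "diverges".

5

psi'(t) = 6(t - 5)(t + 2), so psi'(4) = -36.
Gradient descent moves in the -psi' direction, i.e. t is increasing.
The nearest critical point in that direction is t = 5, where psi'' = 42 > 0 (a local minimum). The iterate converges there.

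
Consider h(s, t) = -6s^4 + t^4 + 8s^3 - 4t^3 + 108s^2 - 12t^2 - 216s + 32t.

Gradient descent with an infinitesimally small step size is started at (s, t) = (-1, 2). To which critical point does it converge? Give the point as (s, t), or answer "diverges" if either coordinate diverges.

(1, 4)

h is separable, so gradient descent decouples: s follows -∂h/∂s, t follows -∂h/∂t.
∂h/∂s = -24(s - 3)(s - 1)(s + 3); at s=-1 this is -384, so s increases.
∂h/∂t = 4(t - 4)(t - 1)(t + 2); at t=2 this is -32, so t increases.
s converges to its nearest critical value 1 (a local min of the s-part); t converges to 4. The iterate converges to (1, 4).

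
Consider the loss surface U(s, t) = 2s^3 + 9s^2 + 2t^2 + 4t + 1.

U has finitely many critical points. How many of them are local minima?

U separates as a function of s plus a function of t, so ∇U=0 decouples.
∂U/∂s = 6s(s + 3) = 0 at s ∈ {-3, 0}; ∂U/∂t = 4(t + 1) = 0 at t ∈ {-1}.
The Hessian is diagonal: diag(U_ss, U_tt). Second derivatives: U_ss(-3)=-18, U_ss(0)=18; U_tt(-1)=4.
Local minima occur where both diagonal entries positive: (0, -1). Count: 1.

1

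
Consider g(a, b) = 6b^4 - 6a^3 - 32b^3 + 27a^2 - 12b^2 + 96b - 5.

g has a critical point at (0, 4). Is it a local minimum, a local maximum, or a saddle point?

The mixed partial ∂²g/∂a∂b is 0, so the Hessian at any point is diag(g_aa, g_bb) = diag(18(-2a + 3), 24(3b^2 - 8b - 1)).
At (0, 4): H = diag(54, 360).
Both eigenvalues are positive, so H is positive definite: a local minimum.

local minimum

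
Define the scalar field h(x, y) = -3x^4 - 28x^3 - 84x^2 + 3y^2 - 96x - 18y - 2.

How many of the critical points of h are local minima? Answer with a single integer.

1

h separates as a function of x plus a function of y, so ∇h=0 decouples.
∂h/∂x = -12(x + 1)(x + 2)(x + 4) = 0 at x ∈ {-4, -2, -1}; ∂h/∂y = 6(y - 3) = 0 at y ∈ {3}.
The Hessian is diagonal: diag(h_xx, h_yy). Second derivatives: h_xx(-4)=-72, h_xx(-2)=24, h_xx(-1)=-36; h_yy(3)=6.
Local minima occur where both diagonal entries positive: (-2, 3). Count: 1.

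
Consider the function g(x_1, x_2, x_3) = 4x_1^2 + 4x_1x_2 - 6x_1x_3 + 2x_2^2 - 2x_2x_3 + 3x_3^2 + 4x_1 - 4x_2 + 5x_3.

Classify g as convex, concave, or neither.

convex

g is quadratic, so its Hessian is the constant matrix H = [[8, 4, -6], [4, 4, -2], [-6, -2, 6]].
Leading principal minors: 8, 16, 16.
All positive ⇒ H ≻ 0 ⇒ convex.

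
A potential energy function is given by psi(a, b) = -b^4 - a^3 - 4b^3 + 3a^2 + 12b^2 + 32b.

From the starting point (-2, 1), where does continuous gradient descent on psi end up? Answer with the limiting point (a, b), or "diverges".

(0, -1)

psi is separable, so gradient descent decouples: a follows -∂psi/∂a, b follows -∂psi/∂b.
∂psi/∂a = -3a(a - 2); at a=-2 this is -24, so a increases.
∂psi/∂b = -4(b - 2)(b + 1)(b + 4); at b=1 this is 40, so b decreases.
a converges to its nearest critical value 0 (a local min of the a-part); b converges to -1. The iterate converges to (0, -1).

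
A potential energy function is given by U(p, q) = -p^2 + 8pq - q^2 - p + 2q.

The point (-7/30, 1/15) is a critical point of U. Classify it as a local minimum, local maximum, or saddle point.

The Hessian of U is constant: H = [[-2, 8], [8, -2]].
det(H) = (-2)·(-2) − 8² = -60.
Since det(H) < 0, H is indefinite and the critical point is a saddle point.

saddle point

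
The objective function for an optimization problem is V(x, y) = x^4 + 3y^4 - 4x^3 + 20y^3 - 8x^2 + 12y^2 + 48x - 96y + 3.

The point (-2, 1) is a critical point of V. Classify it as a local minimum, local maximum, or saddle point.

The mixed partial ∂²V/∂x∂y is 0, so the Hessian at any point is diag(V_xx, V_yy) = diag(4(3x^2 - 6x - 4), 12(3y^2 + 10y + 2)).
At (-2, 1): H = diag(80, 180).
Both eigenvalues are positive, so H is positive definite: a local minimum.

local minimum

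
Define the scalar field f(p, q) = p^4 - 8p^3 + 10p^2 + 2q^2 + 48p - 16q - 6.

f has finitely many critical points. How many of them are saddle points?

1

f separates as a function of p plus a function of q, so ∇f=0 decouples.
∂f/∂p = 4(p - 4)(p - 3)(p + 1) = 0 at p ∈ {-1, 3, 4}; ∂f/∂q = 4(q - 4) = 0 at q ∈ {4}.
The Hessian is diagonal: diag(f_pp, f_qq). Second derivatives: f_pp(-1)=80, f_pp(3)=-16, f_pp(4)=20; f_qq(4)=4.
Saddle points occur where the two diagonal entries have opposite signs: (3, 4). Count: 1.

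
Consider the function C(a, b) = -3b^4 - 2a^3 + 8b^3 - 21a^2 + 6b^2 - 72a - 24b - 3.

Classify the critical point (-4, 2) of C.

saddle point

The mixed partial ∂²C/∂a∂b is 0, so the Hessian at any point is diag(C_aa, C_bb) = diag(-6(2a + 7), 12(-3b^2 + 4b + 1)).
At (-4, 2): H = diag(6, -36).
The eigenvalues have opposite signs, so H is indefinite: a saddle point.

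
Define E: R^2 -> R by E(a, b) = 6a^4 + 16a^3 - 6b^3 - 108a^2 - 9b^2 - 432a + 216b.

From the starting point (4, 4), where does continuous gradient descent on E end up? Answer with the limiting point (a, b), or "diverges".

E is separable, so gradient descent decouples: a follows -∂E/∂a, b follows -∂E/∂b.
∂E/∂a = 24(a - 3)(a + 2)(a + 3); at a=4 this is 1008, so a decreases.
∂E/∂b = -18(b - 3)(b + 4); at b=4 this is -144, so b increases.
The b-coordinate has no critical point in that direction and runs off to infinity.

diverges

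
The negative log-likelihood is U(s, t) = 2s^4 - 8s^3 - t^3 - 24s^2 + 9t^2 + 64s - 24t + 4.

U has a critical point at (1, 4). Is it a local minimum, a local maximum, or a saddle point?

The mixed partial ∂²U/∂s∂t is 0, so the Hessian at any point is diag(U_ss, U_tt) = diag(24(s^2 - 2s - 2), 6(-t + 3)).
At (1, 4): H = diag(-72, -6).
Both eigenvalues are negative, so H is negative definite: a local maximum.

local maximum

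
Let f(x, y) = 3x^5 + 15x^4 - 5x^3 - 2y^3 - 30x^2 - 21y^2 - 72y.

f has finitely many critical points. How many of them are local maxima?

f separates as a function of x plus a function of y, so ∇f=0 decouples.
∂f/∂x = 15x(x - 1)(x + 1)(x + 4) = 0 at x ∈ {-4, -1, 0, 1}; ∂f/∂y = -6(y + 3)(y + 4) = 0 at y ∈ {-4, -3}.
The Hessian is diagonal: diag(f_xx, f_yy). Second derivatives: f_xx(-4)=-900, f_xx(-1)=90, f_xx(0)=-60, f_xx(1)=150; f_yy(-4)=6, f_yy(-3)=-6.
Local maxima occur where both diagonal entries negative: (-4, -3), (0, -3). Count: 2.

2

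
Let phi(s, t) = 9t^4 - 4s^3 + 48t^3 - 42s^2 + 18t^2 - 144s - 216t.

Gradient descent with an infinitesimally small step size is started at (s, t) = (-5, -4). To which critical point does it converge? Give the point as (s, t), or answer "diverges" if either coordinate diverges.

phi is separable, so gradient descent decouples: s follows -∂phi/∂s, t follows -∂phi/∂t.
∂phi/∂s = -12(s + 3)(s + 4); at s=-5 this is -24, so s increases.
∂phi/∂t = 36(t - 1)(t + 2)(t + 3); at t=-4 this is -360, so t increases.
s converges to its nearest critical value -4 (a local min of the s-part); t converges to -3. The iterate converges to (-4, -3).

(-4, -3)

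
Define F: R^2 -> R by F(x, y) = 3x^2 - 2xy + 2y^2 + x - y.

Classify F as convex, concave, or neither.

convex

F is quadratic, so its Hessian is the constant matrix H = [[6, -2], [-2, 4]].
det(H) = 20, tr(H) = 10.
det(H) > 0 and tr(H) > 0, so H is positive definite everywhere: convex.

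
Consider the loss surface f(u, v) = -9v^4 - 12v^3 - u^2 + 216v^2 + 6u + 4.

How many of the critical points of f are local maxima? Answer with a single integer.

f separates as a function of u plus a function of v, so ∇f=0 decouples.
∂f/∂u = -2(u - 3) = 0 at u ∈ {3}; ∂f/∂v = -36v(v - 3)(v + 4) = 0 at v ∈ {-4, 0, 3}.
The Hessian is diagonal: diag(f_uu, f_vv). Second derivatives: f_uu(3)=-2; f_vv(-4)=-1008, f_vv(0)=432, f_vv(3)=-756.
Local maxima occur where both diagonal entries negative: (3, -4), (3, 3). Count: 2.

2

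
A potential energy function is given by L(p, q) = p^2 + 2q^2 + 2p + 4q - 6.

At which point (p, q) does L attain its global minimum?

L(p,q) separates as A(p) + B(q) − 6, so its minimum is min A + min B − 6.
A'(p) = 2p + 2 vanishes at p ∈ {-1}; B'(q) = 4q + 4 vanishes at q ∈ {-1}.
Local minima of A (where A''>0): A(-1)=-1. Local minima of B: B(-1)=-2.
So the global minimum of L is A(-1) + B(-1) − 6 = -1 − 2 − 6 = -9, attained at (-1, -1).

(-1, -1)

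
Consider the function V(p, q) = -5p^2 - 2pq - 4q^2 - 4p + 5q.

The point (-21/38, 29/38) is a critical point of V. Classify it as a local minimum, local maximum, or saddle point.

The Hessian of V is constant: H = [[-10, -2], [-2, -8]].
det(H) = (-10)·(-8) − (-2)² = 76.
det(H) > 0 and tr(H) = -18 < 0, so H is negative definite and the point is a local maximum.

local maximum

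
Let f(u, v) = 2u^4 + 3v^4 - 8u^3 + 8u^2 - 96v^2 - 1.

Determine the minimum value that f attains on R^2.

-769

f(u,v) separates as P(u) + Q(v) − 1, so its minimum is min P + min Q − 1.
P'(u) = 8u(u - 2)(u - 1) vanishes at u ∈ {0, 1, 2}; Q'(v) = 12v(v - 4)(v + 4) vanishes at v ∈ {-4, 0, 4}.
Local minima of P (where P''>0): P(0)=0, P(2)=0. Local minima of Q: Q(-4)=-768, Q(4)=-768.
So the global minimum of f is P(0) + Q(-4) − 1 = 0 − 768 − 1 = -769, attained at (0, -4).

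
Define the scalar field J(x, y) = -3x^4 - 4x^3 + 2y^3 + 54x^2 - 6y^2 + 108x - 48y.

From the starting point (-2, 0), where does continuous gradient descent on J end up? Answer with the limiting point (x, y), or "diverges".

(-1, 4)

J is separable, so gradient descent decouples: x follows -∂J/∂x, y follows -∂J/∂y.
∂J/∂x = -12(x - 3)(x + 1)(x + 3); at x=-2 this is -60, so x increases.
∂J/∂y = 6(y - 4)(y + 2); at y=0 this is -48, so y increases.
x converges to its nearest critical value -1 (a local min of the x-part); y converges to 4. The iterate converges to (-1, 4).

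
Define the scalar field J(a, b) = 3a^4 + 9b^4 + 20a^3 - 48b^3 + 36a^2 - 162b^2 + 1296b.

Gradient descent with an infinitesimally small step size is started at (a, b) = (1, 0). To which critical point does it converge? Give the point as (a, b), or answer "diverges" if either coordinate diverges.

(0, -3)

J is separable, so gradient descent decouples: a follows -∂J/∂a, b follows -∂J/∂b.
∂J/∂a = 12a(a + 2)(a + 3); at a=1 this is 144, so a decreases.
∂J/∂b = 36(b - 4)(b - 3)(b + 3); at b=0 this is 1296, so b decreases.
a converges to its nearest critical value 0 (a local min of the a-part); b converges to -3. The iterate converges to (0, -3).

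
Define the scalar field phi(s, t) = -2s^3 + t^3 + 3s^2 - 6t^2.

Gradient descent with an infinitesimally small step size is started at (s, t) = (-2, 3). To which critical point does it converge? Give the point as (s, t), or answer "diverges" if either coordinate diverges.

(0, 4)

phi is separable, so gradient descent decouples: s follows -∂phi/∂s, t follows -∂phi/∂t.
∂phi/∂s = -6s(s - 1); at s=-2 this is -36, so s increases.
∂phi/∂t = 3t(t - 4); at t=3 this is -9, so t increases.
s converges to its nearest critical value 0 (a local min of the s-part); t converges to 4. The iterate converges to (0, 4).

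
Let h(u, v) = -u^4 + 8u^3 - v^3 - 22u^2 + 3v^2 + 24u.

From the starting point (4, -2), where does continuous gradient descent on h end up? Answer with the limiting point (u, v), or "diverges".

diverges

h is separable, so gradient descent decouples: u follows -∂h/∂u, v follows -∂h/∂v.
∂h/∂u = -4(u - 3)(u - 2)(u - 1); at u=4 this is -24, so u increases.
∂h/∂v = -3v(v - 2); at v=-2 this is -24, so v increases.
The u-coordinate has no critical point in that direction and runs off to infinity.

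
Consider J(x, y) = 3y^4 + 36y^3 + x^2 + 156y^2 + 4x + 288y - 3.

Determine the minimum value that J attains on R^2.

-199

J(x,y) separates as P(x) + Q(y) − 3, so its minimum is min P + min Q − 3.
P'(x) = 2x + 4 vanishes at x ∈ {-2}; Q'(y) = 12(y + 2)(y + 3)(y + 4) vanishes at y ∈ {-4, -3, -2}.
Local minima of P (where P''>0): P(-2)=-4. Local minima of Q: Q(-4)=-192, Q(-2)=-192.
So the global minimum of J is P(-2) + Q(-4) − 3 = -4 − 192 − 3 = -199, attained at (-2, -4).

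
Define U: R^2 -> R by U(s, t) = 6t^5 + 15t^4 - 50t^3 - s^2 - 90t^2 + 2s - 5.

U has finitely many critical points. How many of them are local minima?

U separates as a function of s plus a function of t, so ∇U=0 decouples.
∂U/∂s = -2(s - 1) = 0 at s ∈ {1}; ∂U/∂t = 30t(t - 2)(t + 1)(t + 3) = 0 at t ∈ {-3, -1, 0, 2}.
The Hessian is diagonal: diag(U_ss, U_tt). Second derivatives: U_ss(1)=-2; U_tt(-3)=-900, U_tt(-1)=180, U_tt(0)=-180, U_tt(2)=900.
Local minima occur where both diagonal entries positive: none. Count: 0.

0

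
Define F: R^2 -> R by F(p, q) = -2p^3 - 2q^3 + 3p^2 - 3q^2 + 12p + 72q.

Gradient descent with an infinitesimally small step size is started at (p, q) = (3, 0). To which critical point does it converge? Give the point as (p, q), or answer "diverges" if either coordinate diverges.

F is separable, so gradient descent decouples: p follows -∂F/∂p, q follows -∂F/∂q.
∂F/∂p = -6(p - 2)(p + 1); at p=3 this is -24, so p increases.
∂F/∂q = -6(q - 3)(q + 4); at q=0 this is 72, so q decreases.
The p-coordinate has no critical point in that direction and runs off to infinity.

diverges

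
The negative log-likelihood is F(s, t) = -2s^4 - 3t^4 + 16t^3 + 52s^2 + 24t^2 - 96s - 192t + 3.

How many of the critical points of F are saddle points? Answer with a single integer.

F separates as a function of s plus a function of t, so ∇F=0 decouples.
∂F/∂s = -8(s - 3)(s - 1)(s + 4) = 0 at s ∈ {-4, 1, 3}; ∂F/∂t = -12(t - 4)(t - 2)(t + 2) = 0 at t ∈ {-2, 2, 4}.
The Hessian is diagonal: diag(F_ss, F_tt). Second derivatives: F_ss(-4)=-280, F_ss(1)=80, F_ss(3)=-112; F_tt(-2)=-288, F_tt(2)=96, F_tt(4)=-144.
Saddle points occur where the two diagonal entries have opposite signs: (-4, 2), (1, -2), (1, 4), (3, 2). Count: 4.

4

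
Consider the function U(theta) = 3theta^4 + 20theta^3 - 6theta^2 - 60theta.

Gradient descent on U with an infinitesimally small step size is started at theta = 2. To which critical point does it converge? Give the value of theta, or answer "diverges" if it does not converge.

U'(theta) = 12(theta - 1)(theta + 1)(theta + 5), so U'(2) = 252.
Gradient descent moves in the -U' direction, i.e. theta is decreasing.
The nearest critical point in that direction is theta = 1, where U'' = 144 > 0 (a local minimum). The iterate converges there.

1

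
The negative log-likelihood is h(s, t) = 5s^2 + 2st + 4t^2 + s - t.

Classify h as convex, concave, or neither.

h is quadratic, so its Hessian is the constant matrix H = [[10, 2], [2, 8]].
det(H) = 76, tr(H) = 18.
det(H) > 0 and tr(H) > 0, so H is positive definite everywhere: convex.

convex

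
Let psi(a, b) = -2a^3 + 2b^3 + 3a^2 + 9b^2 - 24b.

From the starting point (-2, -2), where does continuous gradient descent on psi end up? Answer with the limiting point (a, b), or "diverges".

psi is separable, so gradient descent decouples: a follows -∂psi/∂a, b follows -∂psi/∂b.
∂psi/∂a = -6a(a - 1); at a=-2 this is -36, so a increases.
∂psi/∂b = 6(b - 1)(b + 4); at b=-2 this is -36, so b increases.
a converges to its nearest critical value 0 (a local min of the a-part); b converges to 1. The iterate converges to (0, 1).

(0, 1)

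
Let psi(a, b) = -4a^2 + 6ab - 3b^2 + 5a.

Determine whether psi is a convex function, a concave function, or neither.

concave

psi is quadratic, so its Hessian is the constant matrix H = [[-8, 6], [6, -6]].
det(H) = 12, tr(H) = -14.
det(H) > 0 and tr(H) < 0, so H is negative definite everywhere: concave.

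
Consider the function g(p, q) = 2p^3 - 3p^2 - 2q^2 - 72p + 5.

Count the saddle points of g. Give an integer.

1

g separates as a function of p plus a function of q, so ∇g=0 decouples.
∂g/∂p = 6(p - 4)(p + 3) = 0 at p ∈ {-3, 4}; ∂g/∂q = -4q = 0 at q ∈ {0}.
The Hessian is diagonal: diag(g_pp, g_qq). Second derivatives: g_pp(-3)=-42, g_pp(4)=42; g_qq(0)=-4.
Saddle points occur where the two diagonal entries have opposite signs: (4, 0). Count: 1.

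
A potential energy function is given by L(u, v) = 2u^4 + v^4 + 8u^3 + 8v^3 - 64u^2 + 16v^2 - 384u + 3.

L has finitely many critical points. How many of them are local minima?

L separates as a function of u plus a function of v, so ∇L=0 decouples.
∂L/∂u = 8(u - 4)(u + 3)(u + 4) = 0 at u ∈ {-4, -3, 4}; ∂L/∂v = 4v(v + 2)(v + 4) = 0 at v ∈ {-4, -2, 0}.
The Hessian is diagonal: diag(L_uu, L_vv). Second derivatives: L_uu(-4)=64, L_uu(-3)=-56, L_uu(4)=448; L_vv(-4)=32, L_vv(-2)=-16, L_vv(0)=32.
Local minima occur where both diagonal entries positive: (-4, -4), (-4, 0), (4, -4), (4, 0). Count: 4.

4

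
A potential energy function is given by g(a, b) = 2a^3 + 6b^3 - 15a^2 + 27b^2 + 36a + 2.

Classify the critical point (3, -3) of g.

saddle point

The mixed partial ∂²g/∂a∂b is 0, so the Hessian at any point is diag(g_aa, g_bb) = diag(6(2a - 5), 18(2b + 3)).
At (3, -3): H = diag(6, -54).
The eigenvalues have opposite signs, so H is indefinite: a saddle point.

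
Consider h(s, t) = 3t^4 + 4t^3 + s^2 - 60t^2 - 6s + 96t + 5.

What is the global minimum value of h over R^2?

h(s,t) separates as P(s) + Q(t) + 5, so its minimum is min P + min Q + 5.
P'(s) = 2s - 6 vanishes at s ∈ {3}; Q'(t) = 12(t - 2)(t - 1)(t + 4) vanishes at t ∈ {-4, 1, 2}.
Local minima of P (where P''>0): P(3)=-9. Local minima of Q: Q(-4)=-832, Q(2)=32.
So the global minimum of h is P(3) + Q(-4) + 5 = -9 − 832 + 5 = -836, attained at (3, -4).

-836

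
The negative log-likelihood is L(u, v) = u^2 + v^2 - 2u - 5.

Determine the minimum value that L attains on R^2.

-6

L(u,v) separates as P(u) + Q(v) − 5, so its minimum is min P + min Q − 5.
P'(u) = 2u - 2 vanishes at u ∈ {1}; Q'(v) = 2v vanishes at v ∈ {0}.
Local minima of P (where P''>0): P(1)=-1. Local minima of Q: Q(0)=0.
So the global minimum of L is P(1) + Q(0) − 5 = -1 + 0 − 5 = -6, attained at (1, 0).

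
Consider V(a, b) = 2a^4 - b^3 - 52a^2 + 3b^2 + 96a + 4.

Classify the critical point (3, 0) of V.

local minimum

The mixed partial ∂²V/∂a∂b is 0, so the Hessian at any point is diag(V_aa, V_bb) = diag(8(3a^2 - 13), 6(-b + 1)).
At (3, 0): H = diag(112, 6).
Both eigenvalues are positive, so H is positive definite: a local minimum.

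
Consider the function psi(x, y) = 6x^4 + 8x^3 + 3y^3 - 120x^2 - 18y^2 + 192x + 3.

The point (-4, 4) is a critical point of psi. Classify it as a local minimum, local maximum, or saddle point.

local minimum

The mixed partial ∂²psi/∂x∂y is 0, so the Hessian at any point is diag(psi_xx, psi_yy) = diag(24(3x^2 + 2x - 10), 18(y - 2)).
At (-4, 4): H = diag(720, 36).
Both eigenvalues are positive, so H is positive definite: a local minimum.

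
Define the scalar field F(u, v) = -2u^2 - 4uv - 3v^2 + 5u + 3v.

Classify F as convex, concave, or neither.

concave

F is quadratic, so its Hessian is the constant matrix H = [[-4, -4], [-4, -6]].
det(H) = 8, tr(H) = -10.
det(H) > 0 and tr(H) < 0, so H is negative definite everywhere: concave.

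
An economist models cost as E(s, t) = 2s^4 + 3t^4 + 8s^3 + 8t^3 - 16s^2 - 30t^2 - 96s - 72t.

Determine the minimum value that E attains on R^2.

E(s,t) separates as P(s) + Q(t), so its minimum is min P + min Q.
P'(s) = 8(s - 2)(s + 2)(s + 3) vanishes at s ∈ {-3, -2, 2}; Q'(t) = 12(t - 2)(t + 1)(t + 3) vanishes at t ∈ {-3, -1, 2}.
Local minima of P (where P''>0): P(-3)=90, P(2)=-160. Local minima of Q: Q(-3)=-27, Q(2)=-152.
So the global minimum of E is P(2) + Q(2) = -160 − 152 = -312, attained at (2, 2).

-312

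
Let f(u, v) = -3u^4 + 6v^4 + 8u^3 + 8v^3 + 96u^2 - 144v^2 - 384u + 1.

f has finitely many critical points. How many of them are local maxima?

f separates as a function of u plus a function of v, so ∇f=0 decouples.
∂f/∂u = -12(u - 4)(u - 2)(u + 4) = 0 at u ∈ {-4, 2, 4}; ∂f/∂v = 24v(v - 3)(v + 4) = 0 at v ∈ {-4, 0, 3}.
The Hessian is diagonal: diag(f_uu, f_vv). Second derivatives: f_uu(-4)=-576, f_uu(2)=144, f_uu(4)=-192; f_vv(-4)=672, f_vv(0)=-288, f_vv(3)=504.
Local maxima occur where both diagonal entries negative: (-4, 0), (4, 0). Count: 2.

2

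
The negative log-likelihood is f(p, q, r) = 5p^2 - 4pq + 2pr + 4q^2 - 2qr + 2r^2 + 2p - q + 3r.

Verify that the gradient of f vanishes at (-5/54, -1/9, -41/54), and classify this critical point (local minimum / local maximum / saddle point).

∇f = (10p - 4q + 2r + 2, -4p + 8q - 2r - 1, 2p - 2q + 4r + 3); substituting (-5/54, -1/9, -41/54) gives ∇f = (0, 0, 0), so (-5/54, -1/9, -41/54) is indeed a critical point.
The Hessian is constant: H = [[10, -4, 2], [-4, 8, -2], [2, -2, 4]].
Leading principal minors: Δ₁ = 10, Δ₂ = 64, Δ₃ = 216.
All leading minors are positive, so H is positive definite: a local minimum.

local minimum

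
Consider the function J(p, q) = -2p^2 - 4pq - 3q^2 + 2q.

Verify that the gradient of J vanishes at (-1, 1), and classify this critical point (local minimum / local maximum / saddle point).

∇J = (-4p - 4q, -4p - 6q + 2); substituting (-1, 1) gives ∇J = (0, 0), so (-1, 1) is indeed a critical point.
The Hessian of J is constant: H = [[-4, -4], [-4, -6]].
det(H) = (-4)·(-6) − (-4)² = 8.
det(H) > 0 and tr(H) = -10 < 0, so H is negative definite and the point is a local maximum.

local maximum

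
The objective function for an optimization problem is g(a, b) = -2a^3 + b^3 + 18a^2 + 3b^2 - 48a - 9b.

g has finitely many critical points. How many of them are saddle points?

g separates as a function of a plus a function of b, so ∇g=0 decouples.
∂g/∂a = -6(a - 4)(a - 2) = 0 at a ∈ {2, 4}; ∂g/∂b = 3(b - 1)(b + 3) = 0 at b ∈ {-3, 1}.
The Hessian is diagonal: diag(g_aa, g_bb). Second derivatives: g_aa(2)=12, g_aa(4)=-12; g_bb(-3)=-12, g_bb(1)=12.
Saddle points occur where the two diagonal entries have opposite signs: (2, -3), (4, 1). Count: 2.

2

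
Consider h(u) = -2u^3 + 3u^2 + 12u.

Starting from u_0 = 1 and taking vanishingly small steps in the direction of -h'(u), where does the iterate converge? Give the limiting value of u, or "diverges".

-1

h'(u) = -6(u - 2)(u + 1), so h'(1) = 12.
Gradient descent moves in the -h' direction, i.e. u is decreasing.
The nearest critical point in that direction is u = -1, where h'' = 18 > 0 (a local minimum). The iterate converges there.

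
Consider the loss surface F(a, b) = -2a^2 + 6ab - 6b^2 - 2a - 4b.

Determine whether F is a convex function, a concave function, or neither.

F is quadratic, so its Hessian is the constant matrix H = [[-4, 6], [6, -12]].
det(H) = 12, tr(H) = -16.
det(H) > 0 and tr(H) < 0, so H is negative definite everywhere: concave.

concave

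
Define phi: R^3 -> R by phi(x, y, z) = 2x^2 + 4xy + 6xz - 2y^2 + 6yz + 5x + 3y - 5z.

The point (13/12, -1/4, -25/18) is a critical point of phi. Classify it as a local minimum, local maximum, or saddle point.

The Hessian is constant: H = [[4, 4, 6], [4, -4, 6], [6, 6, 0]].
Leading principal minors: Δ₁ = 4, Δ₂ = -32, Δ₃ = 288.
The minors fit neither the all-positive nor the alternating-sign pattern, so H is indefinite: a saddle point.

saddle point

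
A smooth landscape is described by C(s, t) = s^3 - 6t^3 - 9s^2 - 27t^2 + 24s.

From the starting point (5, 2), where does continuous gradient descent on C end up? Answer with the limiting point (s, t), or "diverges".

diverges

C is separable, so gradient descent decouples: s follows -∂C/∂s, t follows -∂C/∂t.
∂C/∂s = 3(s - 4)(s - 2); at s=5 this is 9, so s decreases.
∂C/∂t = -18t(t + 3); at t=2 this is -180, so t increases.
The t-coordinate has no critical point in that direction and runs off to infinity.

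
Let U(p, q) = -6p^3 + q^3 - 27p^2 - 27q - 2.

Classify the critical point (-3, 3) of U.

The mixed partial ∂²U/∂p∂q is 0, so the Hessian at any point is diag(U_pp, U_qq) = diag(-18(2p + 3), 6q).
At (-3, 3): H = diag(54, 18).
Both eigenvalues are positive, so H is positive definite: a local minimum.

local minimum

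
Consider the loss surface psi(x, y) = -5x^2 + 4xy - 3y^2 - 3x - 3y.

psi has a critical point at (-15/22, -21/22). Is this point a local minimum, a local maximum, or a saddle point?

The Hessian of psi is constant: H = [[-10, 4], [4, -6]].
det(H) = (-10)·(-6) − 4² = 44.
det(H) > 0 and tr(H) = -16 < 0, so H is negative definite and the point is a local maximum.

local maximum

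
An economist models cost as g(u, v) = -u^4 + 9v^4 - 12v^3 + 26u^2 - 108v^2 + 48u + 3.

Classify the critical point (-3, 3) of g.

The mixed partial ∂²g/∂u∂v is 0, so the Hessian at any point is diag(g_uu, g_vv) = diag(4(-3u^2 + 13), 36(3v^2 - 2v - 6)).
At (-3, 3): H = diag(-56, 540).
The eigenvalues have opposite signs, so H is indefinite: a saddle point.

saddle point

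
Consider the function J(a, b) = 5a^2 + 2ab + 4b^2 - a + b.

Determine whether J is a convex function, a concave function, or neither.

convex

J is quadratic, so its Hessian is the constant matrix H = [[10, 2], [2, 8]].
det(H) = 76, tr(H) = 18.
det(H) > 0 and tr(H) > 0, so H is positive definite everywhere: convex.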